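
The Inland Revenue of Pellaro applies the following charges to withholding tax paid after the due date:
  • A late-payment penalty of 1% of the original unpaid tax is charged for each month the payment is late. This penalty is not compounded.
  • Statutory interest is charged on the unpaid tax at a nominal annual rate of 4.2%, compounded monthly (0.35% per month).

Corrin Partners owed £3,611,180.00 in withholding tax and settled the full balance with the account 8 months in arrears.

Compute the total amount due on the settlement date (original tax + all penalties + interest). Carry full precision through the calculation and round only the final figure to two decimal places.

£4,002,434.78

Late-payment penalty: 8 × 1% × £3,611,180.00 = £288,894.40
Interest: £3,611,180.00 × ((1 + 0.0035)^8 − 1) = £3,611,180.00 × 0.0283454… = £102,360.3832…
Total = £3,611,180.00 + £288,894.4000 + £102,360.3832… = £4,002,434.78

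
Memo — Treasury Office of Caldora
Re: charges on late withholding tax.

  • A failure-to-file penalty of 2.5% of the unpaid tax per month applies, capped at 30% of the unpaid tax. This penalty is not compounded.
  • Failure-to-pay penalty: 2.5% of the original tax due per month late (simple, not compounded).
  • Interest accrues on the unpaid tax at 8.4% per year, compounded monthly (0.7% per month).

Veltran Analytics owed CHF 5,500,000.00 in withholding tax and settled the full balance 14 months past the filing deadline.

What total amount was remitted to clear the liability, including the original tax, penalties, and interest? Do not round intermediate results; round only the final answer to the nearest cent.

Failure-to-file: 14 × 2.5% × CHF 5,500,000.00 = CHF 1,925,000.00, capped at 30% × CHF 5,500,000.00 = CHF 1,650,000.00
Failure-to-pay penalty: 14 × 2.5% × CHF 5,500,000.00 = CHF 1,925,000.00
Interest: CHF 5,500,000.00 × ((1 + 0.007)^14 − 1) = CHF 5,500,000.00 × 0.1025863… = CHF 564,224.5917…
Total = CHF 5,500,000.00 + CHF 3,575,000.0000 + CHF 564,224.5917… = CHF 9,639,224.59

CHF 9,639,224.59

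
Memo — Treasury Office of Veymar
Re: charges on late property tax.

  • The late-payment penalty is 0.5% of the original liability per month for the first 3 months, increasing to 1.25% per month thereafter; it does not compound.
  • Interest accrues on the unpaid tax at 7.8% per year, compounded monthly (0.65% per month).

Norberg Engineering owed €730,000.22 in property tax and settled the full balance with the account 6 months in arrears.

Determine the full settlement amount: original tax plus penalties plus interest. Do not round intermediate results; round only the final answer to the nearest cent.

Penalty, months 1–3: 3 × 0.5% × €730,000.22 = €10,950.00…
Penalty, months 4–6: 3 × 1.25% × €730,000.22 = €27,375.01…
Interest: €730,000.22 × ((1 + 0.0065)^6 − 1) = €730,000.22 × 0.0396393… = €28,936.6753…
Total = €730,000.22 + €38,325.0116… + €28,936.6753… = €797,261.91

€797,261.91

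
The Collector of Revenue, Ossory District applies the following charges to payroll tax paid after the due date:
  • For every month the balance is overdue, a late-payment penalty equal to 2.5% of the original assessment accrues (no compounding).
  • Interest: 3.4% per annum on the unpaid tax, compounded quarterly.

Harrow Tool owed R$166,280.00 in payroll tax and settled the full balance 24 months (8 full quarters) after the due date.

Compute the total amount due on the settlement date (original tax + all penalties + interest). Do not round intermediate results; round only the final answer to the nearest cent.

R$277,697.20

Late-payment penalty: 24 × 2.5% × R$166,280.00 = R$99,768.00
Interest (3.4%/yr ÷ 4 = 0.85%/quarter): R$166,280.00 × ((1 + 0.0085)^8 − 1) = R$11,649.2041…
Total = R$166,280.00 + R$99,768.0000 + R$11,649.2041… = R$277,697.20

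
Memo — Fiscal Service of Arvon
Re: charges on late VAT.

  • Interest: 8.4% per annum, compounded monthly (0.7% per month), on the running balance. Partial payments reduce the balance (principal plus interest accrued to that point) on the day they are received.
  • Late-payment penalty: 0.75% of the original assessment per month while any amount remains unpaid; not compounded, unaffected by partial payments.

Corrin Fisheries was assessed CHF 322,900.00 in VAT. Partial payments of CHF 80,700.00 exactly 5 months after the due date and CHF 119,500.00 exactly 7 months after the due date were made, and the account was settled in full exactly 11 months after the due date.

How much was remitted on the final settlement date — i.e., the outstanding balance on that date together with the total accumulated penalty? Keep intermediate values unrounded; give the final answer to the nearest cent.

CHF 168,260.73

Balance at month 5: CHF 322,900.0000 × (1 + 0.007)^5 = CHF 334,360.8324…
After CHF 80,700.00 payment: CHF 334,360.8324… − CHF 80,700.00 = CHF 253,660.8324…
Balance at month 7: CHF 253,660.8324… × (1 + 0.007)^2 = CHF 257,224.5135…
After CHF 119,500.00 payment: CHF 257,224.5135… − CHF 119,500.00 = CHF 137,724.5135…
Balance at month 11: CHF 137,724.5135… × (1 + 0.007)^4 = CHF 141,621.4801…
Penalty: 11 × 0.75% × CHF 322,900.00 = CHF 26,639.25
Final settlement = outstanding balance + penalty = CHF 141,621.4801… + CHF 26,639.25 = CHF 168,260.73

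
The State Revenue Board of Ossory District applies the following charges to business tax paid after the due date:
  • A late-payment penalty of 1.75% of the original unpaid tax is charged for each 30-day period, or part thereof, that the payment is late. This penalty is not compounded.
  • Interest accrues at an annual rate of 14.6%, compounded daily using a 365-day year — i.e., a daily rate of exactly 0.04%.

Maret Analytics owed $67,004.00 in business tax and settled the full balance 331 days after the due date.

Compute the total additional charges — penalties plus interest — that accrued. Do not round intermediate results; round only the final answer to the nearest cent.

$23,554.23

Penalty periods: ⌈331/30⌉ = 12; penalty = 12 × 1.75% × $67,004.00 = $14,070.84
Interest: $67,004.00 × ((1 + 0.0004)^331 − 1) = $67,004.00 × 0.14153463… = $9,483.3866…
Penalties + interest = $14,070.8400 + $9,483.3866… = $23,554.23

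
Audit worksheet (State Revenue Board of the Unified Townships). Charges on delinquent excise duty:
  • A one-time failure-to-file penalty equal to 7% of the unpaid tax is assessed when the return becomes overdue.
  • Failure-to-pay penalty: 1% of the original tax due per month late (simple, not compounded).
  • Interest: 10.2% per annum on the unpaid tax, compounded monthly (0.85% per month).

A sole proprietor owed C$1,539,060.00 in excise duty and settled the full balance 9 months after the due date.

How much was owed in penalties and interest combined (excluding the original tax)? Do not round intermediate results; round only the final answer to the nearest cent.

C$368,071.20

Failure-to-file penalty: 7% × C$1,539,060.00 = C$107,734.20
Failure-to-pay penalty: 9 × 1% × C$1,539,060.00 = C$138,515.40
Interest: C$1,539,060.00 × ((1 + 0.0085)^9 − 1) = C$1,539,060.00 × 0.0791532… = C$121,821.6007…
Penalties + interest = C$246,249.6000 + C$121,821.6007… = C$368,071.20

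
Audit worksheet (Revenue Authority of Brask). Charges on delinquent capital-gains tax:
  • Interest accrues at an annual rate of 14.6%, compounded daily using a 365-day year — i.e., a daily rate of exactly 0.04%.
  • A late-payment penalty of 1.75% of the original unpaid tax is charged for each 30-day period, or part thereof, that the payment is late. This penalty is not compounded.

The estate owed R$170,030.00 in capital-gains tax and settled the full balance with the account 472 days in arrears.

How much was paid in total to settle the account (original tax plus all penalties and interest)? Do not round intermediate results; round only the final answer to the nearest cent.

R$252,962.77

Penalty periods: ⌈472/30⌉ = 16; penalty = 16 × 1.75% × R$170,030.00 = R$47,608.40
Interest: R$170,030.00 × ((1 + 0.0004)^472 − 1) = R$170,030.00 × 0.20775377… = R$35,324.3744…
Total = R$170,030.00 + R$47,608.4000 + R$35,324.3744… = R$252,962.77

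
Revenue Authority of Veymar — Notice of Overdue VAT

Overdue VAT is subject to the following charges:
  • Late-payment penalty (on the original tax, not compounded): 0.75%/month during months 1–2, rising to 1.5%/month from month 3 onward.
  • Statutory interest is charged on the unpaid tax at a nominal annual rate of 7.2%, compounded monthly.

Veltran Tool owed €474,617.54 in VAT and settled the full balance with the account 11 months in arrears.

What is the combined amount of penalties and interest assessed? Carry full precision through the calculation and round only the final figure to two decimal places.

€103,474.25

Penalty, months 1–2: 2 × 0.75% × €474,617.54 = €7,119.26…
Penalty, months 3–11: 9 × 1.5% × €474,617.54 = €64,073.37…
Interest (7.2%/yr ÷ 12 = 0.6%/month): €474,617.54 × ((1 + 0.006)^11 − 1) = €32,281.6204…
Penalties + interest = €71,192.6310 + €32,281.6204… = €103,474.25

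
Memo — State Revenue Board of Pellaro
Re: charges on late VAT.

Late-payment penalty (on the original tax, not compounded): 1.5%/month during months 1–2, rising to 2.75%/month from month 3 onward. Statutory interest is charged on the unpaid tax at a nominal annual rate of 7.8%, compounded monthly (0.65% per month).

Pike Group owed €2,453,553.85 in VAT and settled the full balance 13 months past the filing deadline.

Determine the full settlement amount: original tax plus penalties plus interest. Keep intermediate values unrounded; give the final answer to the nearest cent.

Penalty, months 1–2: 2 × 1.5% × €2,453,553.85 = €73,606.62…
Penalty, months 3–13: 11 × 2.75% × €2,453,553.85 = €742,200.04…
Interest: €2,453,553.85 × ((1 + 0.0065)^13 − 1) = €2,453,553.85 × 0.0878753… = €215,606.8644…
Total = €2,453,553.85 + €815,806.6551… + €215,606.8644… = €3,484,967.37

€3,484,967.37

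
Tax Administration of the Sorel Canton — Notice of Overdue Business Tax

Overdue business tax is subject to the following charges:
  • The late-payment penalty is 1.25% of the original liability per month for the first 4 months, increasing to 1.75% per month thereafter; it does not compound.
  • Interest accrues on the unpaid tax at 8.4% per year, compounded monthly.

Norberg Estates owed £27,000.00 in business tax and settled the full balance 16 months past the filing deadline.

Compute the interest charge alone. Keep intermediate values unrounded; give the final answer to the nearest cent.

£3,188.07

Interest (8.4%/yr ÷ 12 = 0.7%/month): £27,000.00 × ((1 + 0.007)^16 − 1) = £3,188.0662…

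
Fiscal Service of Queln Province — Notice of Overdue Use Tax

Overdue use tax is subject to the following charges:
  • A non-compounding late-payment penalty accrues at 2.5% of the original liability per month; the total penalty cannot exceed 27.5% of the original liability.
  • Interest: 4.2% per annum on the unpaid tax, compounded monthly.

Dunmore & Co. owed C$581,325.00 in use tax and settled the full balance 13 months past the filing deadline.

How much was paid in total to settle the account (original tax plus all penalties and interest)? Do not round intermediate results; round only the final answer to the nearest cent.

Penalty (uncapped): 13 × 2.5% × C$581,325.00 = C$188,930.63…; cap = 27.5% × C$581,325.00 = C$159,864.38… → penalty = C$159,864.38…
Interest (4.2%/yr ÷ 12 = 0.35%/month): C$581,325.00 × ((1 + 0.0035)^13 − 1) = C$27,012.9347…
Total = C$581,325.00 + C$159,864.3750 + C$27,012.9347… = C$768,202.31

C$768,202.31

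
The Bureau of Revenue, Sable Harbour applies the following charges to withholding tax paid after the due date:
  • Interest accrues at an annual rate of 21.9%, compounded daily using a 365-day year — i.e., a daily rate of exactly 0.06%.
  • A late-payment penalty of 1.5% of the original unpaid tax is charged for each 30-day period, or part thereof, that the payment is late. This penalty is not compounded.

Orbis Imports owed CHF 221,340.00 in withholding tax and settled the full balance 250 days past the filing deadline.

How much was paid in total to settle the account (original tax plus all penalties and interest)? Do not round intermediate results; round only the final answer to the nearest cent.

CHF 287,029.72

Penalty periods: ⌈250/30⌉ = 9; penalty = 9 × 1.5% × CHF 221,340.00 = CHF 29,880.90
Interest: CHF 221,340.00 × ((1 + 0.0006)^250 − 1) = CHF 221,340.00 × 0.16178198… = CHF 35,808.8240…
Total = CHF 221,340.00 + CHF 29,880.9000 + CHF 35,808.8240… = CHF 287,029.72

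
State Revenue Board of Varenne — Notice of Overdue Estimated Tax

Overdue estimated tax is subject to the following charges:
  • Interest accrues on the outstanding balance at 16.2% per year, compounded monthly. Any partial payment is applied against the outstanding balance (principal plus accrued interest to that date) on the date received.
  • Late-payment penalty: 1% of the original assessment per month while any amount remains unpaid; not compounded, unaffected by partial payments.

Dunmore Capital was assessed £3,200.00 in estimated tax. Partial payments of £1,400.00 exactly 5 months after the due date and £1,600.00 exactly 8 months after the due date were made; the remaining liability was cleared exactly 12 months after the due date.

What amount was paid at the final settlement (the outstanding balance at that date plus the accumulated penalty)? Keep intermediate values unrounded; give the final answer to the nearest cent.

Monthly rate = 16.2% ÷ 12 = 1.35%
Balance at month 5: £3,200.0000 × (1 + 0.0135)^5 = £3,421.9113…
After £1,400.00 payment: £3,421.9113… − £1,400.00 = £2,021.9113…
Balance at month 8: £2,021.9113… × (1 + 0.0135)^3 = £2,104.9091…
After £1,600.00 payment: £2,104.9091… − £1,600.00 = £504.9091…
Balance at month 12: £504.9091… × (1 + 0.0135)^4 = £532.7313…
Penalty: 12 × 1% × £3,200.00 = £384.00
Final settlement = outstanding balance + penalty = £532.7313… + £384.00 = £916.73

£916.73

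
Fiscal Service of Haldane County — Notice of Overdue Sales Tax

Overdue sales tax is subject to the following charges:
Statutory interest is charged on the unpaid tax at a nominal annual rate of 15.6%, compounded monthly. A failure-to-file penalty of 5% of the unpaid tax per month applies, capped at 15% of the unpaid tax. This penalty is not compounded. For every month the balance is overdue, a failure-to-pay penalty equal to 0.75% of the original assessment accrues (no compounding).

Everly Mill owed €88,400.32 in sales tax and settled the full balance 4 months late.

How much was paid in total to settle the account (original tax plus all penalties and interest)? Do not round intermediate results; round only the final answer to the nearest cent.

Failure-to-file: 4 × 5% × €88,400.32 = €17,680.06…, capped at 15% × €88,400.32 = €13,260.05…
Failure-to-pay penalty = 0.75% × €88,400.32 × 4 mo = €2,652.01…
Interest (15.6%/yr ÷ 12 = 1.3%/month): €88,400.32 × ((1 + 0.013)^4 − 1) = €4,687.2340…
Total = €88,400.32 + €15,912.0576 + €4,687.2340… = €108,999.61

€108,999.61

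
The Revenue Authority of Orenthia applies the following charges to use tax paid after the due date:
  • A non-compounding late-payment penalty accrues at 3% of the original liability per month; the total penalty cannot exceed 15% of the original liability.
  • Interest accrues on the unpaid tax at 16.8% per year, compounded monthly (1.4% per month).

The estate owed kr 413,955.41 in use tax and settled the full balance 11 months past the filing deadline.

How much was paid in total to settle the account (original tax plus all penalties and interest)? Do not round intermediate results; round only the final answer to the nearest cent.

Penalty (uncapped): 11 × 3% × kr 413,955.41 = kr 136,605.29…; cap = 15% × kr 413,955.41 = kr 62,093.31… → penalty = kr 62,093.31…
Interest: kr 413,955.41 × ((1 + 0.014)^11 − 1) = kr 413,955.41 × 0.1652457… = kr 68,404.3471…
Total = kr 413,955.41 + kr 62,093.3115 + kr 68,404.3471… = kr 544,453.07

kr 544,453.07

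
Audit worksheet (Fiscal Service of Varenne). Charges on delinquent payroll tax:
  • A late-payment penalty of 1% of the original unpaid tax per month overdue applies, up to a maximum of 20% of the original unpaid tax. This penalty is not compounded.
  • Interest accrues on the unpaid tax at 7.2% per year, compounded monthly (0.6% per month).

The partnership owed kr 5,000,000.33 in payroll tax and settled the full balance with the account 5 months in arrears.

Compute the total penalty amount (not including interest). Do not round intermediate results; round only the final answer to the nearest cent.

kr 250,000.02

Penalty: 5 × 1% × kr 5,000,000.33 = kr 250,000.02… (below the 20% cap of kr 1,000,000.07…)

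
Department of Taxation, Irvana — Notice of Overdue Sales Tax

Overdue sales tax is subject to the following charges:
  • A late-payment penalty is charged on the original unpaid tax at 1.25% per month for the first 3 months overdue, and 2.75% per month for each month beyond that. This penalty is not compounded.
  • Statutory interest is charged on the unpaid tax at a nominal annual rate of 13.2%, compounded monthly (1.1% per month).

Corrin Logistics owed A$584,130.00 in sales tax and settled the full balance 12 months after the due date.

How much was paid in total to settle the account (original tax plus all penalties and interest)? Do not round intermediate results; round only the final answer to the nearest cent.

Penalty, months 1–3: 3 × 1.25% × A$584,130.00 = A$21,904.88…
Penalty, months 4–12: 9 × 2.75% × A$584,130.00 = A$144,572.18…
Interest: A$584,130.00 × ((1 + 0.011)^12 − 1) = A$584,130.00 × 0.1402862… = A$81,945.3760…
Total = A$584,130.00 + A$166,477.0500 + A$81,945.3760… = A$832,552.43

A$832,552.43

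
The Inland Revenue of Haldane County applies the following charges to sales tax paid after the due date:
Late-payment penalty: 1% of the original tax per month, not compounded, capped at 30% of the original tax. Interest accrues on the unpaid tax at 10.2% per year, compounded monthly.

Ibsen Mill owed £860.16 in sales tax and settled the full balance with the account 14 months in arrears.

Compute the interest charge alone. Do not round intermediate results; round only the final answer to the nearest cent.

Interest (10.2%/yr ÷ 12 = 0.85%/month): £860.16 × ((1 + 0.0085)^14 − 1) = £108.2112…

£108.21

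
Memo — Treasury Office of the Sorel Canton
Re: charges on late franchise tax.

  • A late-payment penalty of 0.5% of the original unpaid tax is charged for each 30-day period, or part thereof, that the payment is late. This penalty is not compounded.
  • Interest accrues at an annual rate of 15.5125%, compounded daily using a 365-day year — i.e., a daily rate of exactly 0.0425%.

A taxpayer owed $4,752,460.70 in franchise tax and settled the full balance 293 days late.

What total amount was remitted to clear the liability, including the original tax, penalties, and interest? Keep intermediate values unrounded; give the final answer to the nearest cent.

Penalty periods: ⌈293/30⌉ = 10; penalty = 10 × 0.5% × $4,752,460.70 = $237,623.04…
Interest: $4,752,460.70 × ((1 + 0.000425)^293 − 1) = $4,752,460.70 × 0.13258037… = $630,083.0152…
Total = $4,752,460.70 + $237,623.0350 + $630,083.0152… = $5,620,166.75

$5,620,166.75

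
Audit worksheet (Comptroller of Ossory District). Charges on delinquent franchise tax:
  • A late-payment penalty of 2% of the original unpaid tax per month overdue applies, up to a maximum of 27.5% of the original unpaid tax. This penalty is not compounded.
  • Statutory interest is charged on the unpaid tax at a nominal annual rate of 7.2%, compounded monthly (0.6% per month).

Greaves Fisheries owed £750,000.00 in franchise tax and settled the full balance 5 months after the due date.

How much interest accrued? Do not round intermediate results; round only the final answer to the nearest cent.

£22,771.62

Interest: £750,000.00 × ((1 + 0.006)^5 − 1) = £750,000.00 × 0.0303622… = £22,771.6249…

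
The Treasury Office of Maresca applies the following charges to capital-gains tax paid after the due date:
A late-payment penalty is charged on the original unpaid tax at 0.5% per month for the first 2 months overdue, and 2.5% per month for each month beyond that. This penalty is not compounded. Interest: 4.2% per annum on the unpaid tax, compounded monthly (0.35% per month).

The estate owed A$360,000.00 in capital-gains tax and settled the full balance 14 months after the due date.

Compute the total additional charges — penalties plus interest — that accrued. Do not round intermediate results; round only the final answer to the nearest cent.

A$129,646.98

Penalty, months 1–2: 2 × 0.5% × A$360,000.00 = A$3,600.00
Penalty, months 3–14: 12 × 2.5% × A$360,000.00 = A$108,000.00
Interest: A$360,000.00 × ((1 + 0.0035)^14 − 1) = A$360,000.00 × 0.0501305… = A$18,046.9828…
Penalties + interest = A$111,600.0000 + A$18,046.9828… = A$129,646.98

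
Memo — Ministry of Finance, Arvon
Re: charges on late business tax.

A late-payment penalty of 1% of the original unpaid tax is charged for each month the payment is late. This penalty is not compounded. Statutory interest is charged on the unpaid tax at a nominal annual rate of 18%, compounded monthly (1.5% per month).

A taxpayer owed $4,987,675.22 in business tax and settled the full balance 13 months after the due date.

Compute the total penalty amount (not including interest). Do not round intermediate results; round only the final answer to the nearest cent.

Late-payment penalty: 13 × 1% × $4,987,675.22 = $648,397.78…

$648,397.78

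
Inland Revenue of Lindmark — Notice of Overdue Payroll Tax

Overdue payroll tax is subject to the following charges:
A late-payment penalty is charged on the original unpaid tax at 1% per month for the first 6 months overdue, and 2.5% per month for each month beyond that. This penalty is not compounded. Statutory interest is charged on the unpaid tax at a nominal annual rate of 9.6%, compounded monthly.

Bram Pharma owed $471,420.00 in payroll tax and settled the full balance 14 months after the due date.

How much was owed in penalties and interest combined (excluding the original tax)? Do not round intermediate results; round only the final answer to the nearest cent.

$178,203.61

Penalty, months 1–6: 6 × 1% × $471,420.00 = $28,285.20
Penalty, months 7–14: 8 × 2.5% × $471,420.00 = $94,284.00
Interest (9.6%/yr ÷ 12 = 0.8%/month): $471,420.00 × ((1 + 0.008)^14 − 1) = $55,634.4119…
Penalties + interest = $122,569.2000 + $55,634.4119… = $178,203.61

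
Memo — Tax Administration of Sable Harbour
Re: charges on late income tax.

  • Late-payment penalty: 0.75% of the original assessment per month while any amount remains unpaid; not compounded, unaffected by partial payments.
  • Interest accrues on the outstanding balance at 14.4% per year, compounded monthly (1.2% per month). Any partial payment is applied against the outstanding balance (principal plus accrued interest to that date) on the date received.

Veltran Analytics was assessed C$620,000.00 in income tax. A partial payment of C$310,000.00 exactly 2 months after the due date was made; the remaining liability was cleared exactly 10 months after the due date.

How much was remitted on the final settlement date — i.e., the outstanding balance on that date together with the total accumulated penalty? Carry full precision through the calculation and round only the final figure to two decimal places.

C$404,008.53

Balance at month 2: C$620,000.0000 × (1 + 0.012)^2 = C$634,969.2800
After C$310,000.00 payment: C$634,969.2800 − C$310,000.00 = C$324,969.2800
Balance at month 10: C$324,969.2800 × (1 + 0.012)^8 = C$357,508.5299…
Penalty: 10 × 0.75% × C$620,000.00 = C$46,500.00
Final settlement = outstanding balance + penalty = C$357,508.5299… + C$46,500.00 = C$404,008.53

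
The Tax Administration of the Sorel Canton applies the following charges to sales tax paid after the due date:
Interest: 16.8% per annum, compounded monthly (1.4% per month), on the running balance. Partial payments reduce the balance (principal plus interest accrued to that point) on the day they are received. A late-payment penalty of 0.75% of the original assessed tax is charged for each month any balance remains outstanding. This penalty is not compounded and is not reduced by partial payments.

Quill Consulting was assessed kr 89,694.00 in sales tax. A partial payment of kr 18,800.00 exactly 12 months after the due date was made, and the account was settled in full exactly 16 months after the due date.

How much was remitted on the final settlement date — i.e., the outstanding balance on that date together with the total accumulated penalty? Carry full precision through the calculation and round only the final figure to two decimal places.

Balance at month 12: kr 89,694.0000 × (1 + 0.014)^12 = kr 105,978.7645…
After kr 18,800.00 payment: kr 105,978.7645… − kr 18,800.00 = kr 87,178.7645…
Balance at month 16: kr 87,178.7645… × (1 + 0.014)^4 = kr 92,164.2578…
Penalty: 16 × 0.75% × kr 89,694.00 = kr 10,763.28
Final settlement = outstanding balance + penalty = kr 92,164.2578… + kr 10,763.28 = kr 102,927.54

kr 102,927.54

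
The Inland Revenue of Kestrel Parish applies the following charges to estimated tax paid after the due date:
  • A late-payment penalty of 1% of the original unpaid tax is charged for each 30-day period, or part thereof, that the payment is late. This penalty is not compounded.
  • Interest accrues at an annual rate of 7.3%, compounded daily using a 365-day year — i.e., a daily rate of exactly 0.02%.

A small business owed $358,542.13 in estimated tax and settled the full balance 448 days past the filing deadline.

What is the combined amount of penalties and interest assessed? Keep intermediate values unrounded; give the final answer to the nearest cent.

$87,386.36

Penalty periods: ⌈448/30⌉ = 15; penalty = 15 × 1% × $358,542.13 = $53,781.32…
Interest: $358,542.13 × ((1 + 0.0002)^448 − 1) = $358,542.13 × 0.09372690… = $33,605.0434…
Penalties + interest = $53,781.3195 + $33,605.0434… = $87,386.36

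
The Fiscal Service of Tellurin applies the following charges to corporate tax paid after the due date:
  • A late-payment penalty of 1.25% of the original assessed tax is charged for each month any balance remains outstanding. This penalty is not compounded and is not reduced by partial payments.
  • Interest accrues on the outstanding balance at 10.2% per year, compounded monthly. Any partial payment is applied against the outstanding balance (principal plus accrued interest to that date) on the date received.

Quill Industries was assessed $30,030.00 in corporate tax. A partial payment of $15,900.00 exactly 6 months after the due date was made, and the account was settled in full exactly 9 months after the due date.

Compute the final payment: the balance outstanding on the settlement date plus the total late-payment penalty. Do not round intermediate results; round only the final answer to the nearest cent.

Monthly rate = 10.2% ÷ 12 = 0.85%
Balance at month 6: $30,030.0000 × (1 + 0.0085)^6 = $31,594.4462…
After $15,900.00 payment: $31,594.4462… − $15,900.00 = $15,694.4462…
Balance at month 9: $15,694.4462… × (1 + 0.0085)^3 = $16,098.0660…
Penalty: 9 × 1.25% × $30,030.00 = $3,378.38…
Final settlement = outstanding balance + penalty = $16,098.0660… + $3,378.38… = $19,476.44

$19,476.44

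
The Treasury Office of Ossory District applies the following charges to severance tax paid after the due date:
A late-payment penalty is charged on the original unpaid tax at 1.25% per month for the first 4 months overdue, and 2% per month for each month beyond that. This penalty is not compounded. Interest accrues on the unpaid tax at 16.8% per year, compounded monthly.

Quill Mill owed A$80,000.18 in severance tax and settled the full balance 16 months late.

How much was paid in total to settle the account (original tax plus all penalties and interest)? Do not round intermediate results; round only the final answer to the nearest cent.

Penalty, months 1–4: 4 × 1.25% × A$80,000.18 = A$4,000.01…
Penalty, months 5–16: 12 × 2% × A$80,000.18 = A$19,200.04…
Interest (16.8%/yr ÷ 12 = 1.4%/month): A$80,000.18 × ((1 + 0.014)^16 − 1) = A$19,930.3623…
Total = A$80,000.18 + A$23,200.0522 + A$19,930.3623… = A$123,130.59

A$123,130.59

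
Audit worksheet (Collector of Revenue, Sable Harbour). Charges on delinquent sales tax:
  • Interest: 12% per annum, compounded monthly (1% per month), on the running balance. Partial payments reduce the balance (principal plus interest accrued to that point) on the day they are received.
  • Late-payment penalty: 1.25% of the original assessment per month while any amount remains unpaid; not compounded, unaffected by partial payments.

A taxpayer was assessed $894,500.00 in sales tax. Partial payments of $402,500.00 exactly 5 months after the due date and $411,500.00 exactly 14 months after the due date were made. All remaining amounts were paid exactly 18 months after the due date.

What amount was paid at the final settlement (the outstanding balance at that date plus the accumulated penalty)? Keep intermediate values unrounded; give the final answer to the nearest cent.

$384,925.32

Balance at month 5: $894,500.0000 × (1 + 0.01)^5 = $940,128.4898…
After $402,500.00 payment: $940,128.4898… − $402,500.00 = $537,628.4898…
Balance at month 14: $537,628.4898… × (1 + 0.01)^9 = $587,996.3615…
After $411,500.00 payment: $587,996.3615… − $411,500.00 = $176,496.3615…
Balance at month 18: $176,496.3615… × (1 + 0.01)^4 = $183,662.8215…
Penalty: 18 × 1.25% × $894,500.00 = $201,262.50
Final settlement = outstanding balance + penalty = $183,662.8215… + $201,262.50 = $384,925.32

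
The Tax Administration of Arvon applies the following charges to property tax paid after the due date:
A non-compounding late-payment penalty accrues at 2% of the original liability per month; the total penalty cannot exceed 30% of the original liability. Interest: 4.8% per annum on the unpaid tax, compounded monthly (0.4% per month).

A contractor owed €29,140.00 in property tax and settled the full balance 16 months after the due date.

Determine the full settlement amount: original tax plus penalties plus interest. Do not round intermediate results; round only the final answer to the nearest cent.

Penalty (uncapped): 16 × 2% × €29,140.00 = €9,324.80; cap = 30% × €29,140.00 = €8,742.00 → penalty = €8,742.00
Interest: €29,140.00 × ((1 + 0.004)^16 − 1) = €29,140.00 × 0.0659563… = €1,921.9669…
Total = €29,140.00 + €8,742.0000 + €1,921.9669… = €39,803.97

€39,803.97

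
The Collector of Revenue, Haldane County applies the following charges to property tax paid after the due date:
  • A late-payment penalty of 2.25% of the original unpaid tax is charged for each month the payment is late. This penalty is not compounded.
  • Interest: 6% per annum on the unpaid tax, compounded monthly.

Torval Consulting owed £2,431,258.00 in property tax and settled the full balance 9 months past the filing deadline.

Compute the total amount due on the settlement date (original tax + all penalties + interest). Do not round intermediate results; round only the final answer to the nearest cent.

£3,035,208.21

Late-payment penalty: 9 × 2.25% × £2,431,258.00 = £492,329.75…
Interest (6%/yr ÷ 12 = 0.5%/month): £2,431,258.00 × ((1 + 0.005)^9 − 1) = £111,620.4628…
Total = £2,431,258.00 + £492,329.7450 + £111,620.4628… = £3,035,208.21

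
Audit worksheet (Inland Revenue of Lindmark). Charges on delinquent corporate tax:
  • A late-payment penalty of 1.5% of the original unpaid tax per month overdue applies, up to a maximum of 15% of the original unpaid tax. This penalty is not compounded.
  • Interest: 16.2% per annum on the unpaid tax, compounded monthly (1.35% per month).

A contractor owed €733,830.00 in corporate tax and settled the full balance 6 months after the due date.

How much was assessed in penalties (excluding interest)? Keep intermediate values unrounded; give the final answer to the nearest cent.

Penalty: 6 × 1.5% × €733,830.00 = €66,044.70 (below the 15% cap of €110,074.50)

€66,044.70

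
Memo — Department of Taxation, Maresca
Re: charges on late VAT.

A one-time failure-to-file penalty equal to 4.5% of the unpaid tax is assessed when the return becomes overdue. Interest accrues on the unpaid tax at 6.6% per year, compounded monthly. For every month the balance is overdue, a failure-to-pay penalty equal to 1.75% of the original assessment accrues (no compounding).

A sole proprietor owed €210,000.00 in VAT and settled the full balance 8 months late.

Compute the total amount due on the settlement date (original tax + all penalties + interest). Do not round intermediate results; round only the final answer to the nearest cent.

Failure-to-file penalty: 4.5% × €210,000.00 = €9,450.00
Failure-to-pay penalty: 8 × 1.75% × €210,000.00 = €29,400.00
Interest (6.6%/yr ÷ 12 = 0.55%/month): €210,000.00 × ((1 + 0.0055)^8 − 1) = €9,419.8401…
Total = €210,000.00 + €38,850.0000 + €9,419.8401… = €258,269.84

€258,269.84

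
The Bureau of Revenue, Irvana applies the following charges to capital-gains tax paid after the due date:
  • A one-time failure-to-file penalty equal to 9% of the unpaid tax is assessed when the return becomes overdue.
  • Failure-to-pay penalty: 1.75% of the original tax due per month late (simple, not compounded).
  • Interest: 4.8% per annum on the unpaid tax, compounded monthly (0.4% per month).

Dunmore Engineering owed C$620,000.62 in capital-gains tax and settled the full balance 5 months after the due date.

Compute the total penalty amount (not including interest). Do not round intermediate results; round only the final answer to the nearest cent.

Failure-to-file penalty: 9% × C$620,000.62 = C$55,800.06…
Failure-to-pay penalty: 5 × 1.75% × C$620,000.62 = C$54,250.05…
Total penalty = C$55,800.06… + C$54,250.05… = C$110,050.11

C$110,050.11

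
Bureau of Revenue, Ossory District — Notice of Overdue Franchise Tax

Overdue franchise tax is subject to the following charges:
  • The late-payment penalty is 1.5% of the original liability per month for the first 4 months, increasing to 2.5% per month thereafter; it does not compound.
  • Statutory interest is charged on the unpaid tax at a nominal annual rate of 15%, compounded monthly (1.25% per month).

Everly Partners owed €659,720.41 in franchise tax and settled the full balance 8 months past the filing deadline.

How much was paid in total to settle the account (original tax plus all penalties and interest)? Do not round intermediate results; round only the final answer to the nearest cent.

€834,207.29

Penalty, months 1–4: 4 × 1.5% × €659,720.41 = €39,583.22…
Penalty, months 5–8: 4 × 2.5% × €659,720.41 = €65,972.04…
Interest: €659,720.41 × ((1 + 0.0125)^8 − 1) = €659,720.41 × 0.1044861… = €68,931.6135…
Total = €659,720.41 + €105,555.2656 + €68,931.6135… = €834,207.29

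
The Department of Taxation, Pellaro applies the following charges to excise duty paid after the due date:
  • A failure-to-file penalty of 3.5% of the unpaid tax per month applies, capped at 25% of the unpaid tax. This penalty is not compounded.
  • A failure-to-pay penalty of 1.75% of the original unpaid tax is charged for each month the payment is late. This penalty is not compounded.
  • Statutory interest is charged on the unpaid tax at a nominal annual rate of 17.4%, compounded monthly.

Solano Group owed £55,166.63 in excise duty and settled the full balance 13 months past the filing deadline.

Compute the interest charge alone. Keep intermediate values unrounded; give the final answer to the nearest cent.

Interest (17.4%/yr ÷ 12 = 1.45%/month): £55,166.63 × ((1 + 0.0145)^13 − 1) = £11,353.5051…

£11,353.51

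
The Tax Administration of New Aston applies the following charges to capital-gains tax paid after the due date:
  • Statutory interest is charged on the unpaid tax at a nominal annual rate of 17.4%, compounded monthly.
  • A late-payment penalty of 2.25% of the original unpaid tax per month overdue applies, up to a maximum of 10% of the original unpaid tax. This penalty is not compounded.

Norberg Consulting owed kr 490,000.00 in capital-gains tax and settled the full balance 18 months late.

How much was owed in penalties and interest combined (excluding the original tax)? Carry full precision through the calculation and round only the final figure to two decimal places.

Penalty (uncapped): 18 × 2.25% × kr 490,000.00 = kr 198,450.00; cap = 10% × kr 490,000.00 = kr 49,000.00 → penalty = kr 49,000.00
Interest (17.4%/yr ÷ 12 = 1.45%/month): kr 490,000.00 × ((1 + 0.0145)^18 − 1) = kr 144,940.4635…
Penalties + interest = kr 49,000.0000 + kr 144,940.4635… = kr 193,940.46

kr 193,940.46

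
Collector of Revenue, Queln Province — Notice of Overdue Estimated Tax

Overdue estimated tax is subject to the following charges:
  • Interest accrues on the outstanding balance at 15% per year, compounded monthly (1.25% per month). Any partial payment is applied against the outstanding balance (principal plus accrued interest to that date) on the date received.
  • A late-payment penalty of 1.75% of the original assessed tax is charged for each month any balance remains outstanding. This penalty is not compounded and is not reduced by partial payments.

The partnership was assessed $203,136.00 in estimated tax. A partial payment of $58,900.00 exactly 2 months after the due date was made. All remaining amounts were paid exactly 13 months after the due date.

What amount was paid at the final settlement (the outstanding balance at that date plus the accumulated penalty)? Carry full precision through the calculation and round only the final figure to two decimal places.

$217,427.47

Balance at month 2: $203,136.0000 × (1 + 0.0125)^2 = $208,246.1400
After $58,900.00 payment: $208,246.1400 − $58,900.00 = $149,346.1400
Balance at month 13: $149,346.1400 × (1 + 0.0125)^11 = $171,214.0313…
Penalty: 13 × 1.75% × $203,136.00 = $46,213.44
Final settlement = outstanding balance + penalty = $171,214.0313… + $46,213.44 = $217,427.47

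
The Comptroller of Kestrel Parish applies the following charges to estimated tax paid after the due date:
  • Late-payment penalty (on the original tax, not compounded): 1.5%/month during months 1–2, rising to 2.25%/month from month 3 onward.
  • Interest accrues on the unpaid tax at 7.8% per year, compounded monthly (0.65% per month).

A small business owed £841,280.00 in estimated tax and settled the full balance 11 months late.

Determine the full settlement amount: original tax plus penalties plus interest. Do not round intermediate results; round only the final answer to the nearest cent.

£1,099,022.67

Penalty, months 1–2: 2 × 1.5% × £841,280.00 = £25,238.40
Penalty, months 3–11: 9 × 2.25% × £841,280.00 = £170,359.20
Interest: £841,280.00 × ((1 + 0.0065)^11 − 1) = £841,280.00 × 0.0738697… = £62,145.0655…
Total = £841,280.00 + £195,597.6000 + £62,145.0655… = £1,099,022.67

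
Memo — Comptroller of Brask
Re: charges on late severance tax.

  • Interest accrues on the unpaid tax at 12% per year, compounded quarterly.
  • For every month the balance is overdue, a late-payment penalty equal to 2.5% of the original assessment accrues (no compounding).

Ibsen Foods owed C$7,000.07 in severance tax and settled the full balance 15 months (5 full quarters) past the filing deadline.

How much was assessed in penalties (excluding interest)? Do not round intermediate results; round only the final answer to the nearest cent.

Late-payment penalty: 15 × 2.5% × C$7,000.07 = C$2,625.03…

C$2,625.03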